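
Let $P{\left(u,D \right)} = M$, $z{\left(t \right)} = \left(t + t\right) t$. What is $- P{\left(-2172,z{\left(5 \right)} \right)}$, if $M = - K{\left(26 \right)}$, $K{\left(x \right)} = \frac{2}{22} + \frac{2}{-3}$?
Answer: $- \frac{19}{33} \approx -0.57576$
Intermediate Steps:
$K{\left(x \right)} = - \frac{19}{33}$ ($K{\left(x \right)} = 2 \cdot \frac{1}{22} + 2 \left(- \frac{1}{3}\right) = \frac{1}{11} - \frac{2}{3} = - \frac{19}{33}$)
$z{\left(t \right)} = 2 t^{2}$ ($z{\left(t \right)} = 2 t t = 2 t^{2}$)
$M = \frac{19}{33}$ ($M = \left(-1\right) \left(- \frac{19}{33}\right) = \frac{19}{33} \approx 0.57576$)
$P{\left(u,D \right)} = \frac{19}{33}$
$- P{\left(-2172,z{\left(5 \right)} \right)} = \left(-1\right) \frac{19}{33} = - \frac{19}{33}$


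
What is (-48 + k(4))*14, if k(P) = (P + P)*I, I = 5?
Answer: -112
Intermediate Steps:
k(P) = 10*P (k(P) = (P + P)*5 = (2*P)*5 = 10*P)
(-48 + k(4))*14 = (-48 + 10*4)*14 = (-48 + 40)*14 = -8*14 = -112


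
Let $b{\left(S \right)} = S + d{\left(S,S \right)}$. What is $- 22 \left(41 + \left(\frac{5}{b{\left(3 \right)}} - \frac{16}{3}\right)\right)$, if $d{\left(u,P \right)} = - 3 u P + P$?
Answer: $- \frac{5456}{7} \approx -779.43$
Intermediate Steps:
$d{\left(u,P \right)} = P - 3 P u$ ($d{\left(u,P \right)} = - 3 P u + P = P - 3 P u$)
$b{\left(S \right)} = S + S \left(1 - 3 S\right)$
$- 22 \left(41 + \left(\frac{5}{b{\left(3 \right)}} - \frac{16}{3}\right)\right) = - 22 \left(41 + \left(\frac{5}{3 \left(2 - 9\right)} - \frac{16}{3}\right)\right) = - 22 \left(41 - \left(\frac{16}{3} - \frac{5}{3 \left(-7\right)}\right)\right) = - 22 \left(41 - \left(\frac{16}{3} - \frac{5}{-21}\right)\right) = - 22 \left(41 + \left(5 \left(- \frac{1}{21}\right) - \frac{16}{3}\right)\right) = - 22 \left(41 - \frac{39}{7}\right) = \left(-22\right) \frac{248}{7} = - \frac{5456}{7}$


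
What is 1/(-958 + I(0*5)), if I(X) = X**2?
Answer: -1/958 ≈ -0.0010438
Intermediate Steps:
1/(-958 + I(0*5)) = 1/(-958 + (0*5)**2) = 1/(-958 + 0**2) = 1/(-958 + 0) = 1/(-958) = -1/958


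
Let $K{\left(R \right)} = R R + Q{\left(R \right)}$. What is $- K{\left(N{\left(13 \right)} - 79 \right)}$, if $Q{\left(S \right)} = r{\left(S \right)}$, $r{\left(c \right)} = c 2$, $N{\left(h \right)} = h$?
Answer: $-4224$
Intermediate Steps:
$r{\left(c \right)} = 2 c$
$Q{\left(S \right)} = 2 S$
$K{\left(R \right)} = R^{2} + 2 R$ ($K{\left(R \right)} = R R + 2 R = R^{2} + 2 R$)
$- K{\left(N{\left(13 \right)} - 79 \right)} = - \left(13 - 79\right) \left(2 + \left(13 - 79\right)\right) = - \left(-66\right) \left(2 - 66\right) = - \left(-66\right) \left(-64\right) = \left(-1\right) 4224 = -4224$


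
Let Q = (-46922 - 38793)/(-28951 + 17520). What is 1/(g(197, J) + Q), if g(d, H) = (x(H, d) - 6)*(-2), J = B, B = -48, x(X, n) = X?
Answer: 1633/188609 ≈ 0.0086581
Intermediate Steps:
J = -48
g(d, H) = 12 - 2*H (g(d, H) = (H - 6)*(-2) = (-6 + H)*(-2) = 12 - 2*H)
Q = 12245/1633 (Q = -85715/(-11431) = -85715*(-1/11431) = 12245/1633 ≈ 7.4985)
1/(g(197, J) + Q) = 1/((12 - 2*(-48)) + 12245/1633) = 1/((12 + 96) + 12245/1633) = 1/(108 + 12245/1633) = 1/(188609/1633) = 1633/188609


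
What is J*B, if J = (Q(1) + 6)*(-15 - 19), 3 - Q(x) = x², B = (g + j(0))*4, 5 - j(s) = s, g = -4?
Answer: -1088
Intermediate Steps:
j(s) = 5 - s
B = 4 (B = (-4 + (5 - 1*0))*4 = (-4 + (5 + 0))*4 = (-4 + 5)*4 = 1*4 = 4)
Q(x) = 3 - x²
J = -272 (J = ((3 - 1*1²) + 6)*(-15 - 19) = ((3 - 1*1) + 6)*(-34) = ((3 - 1) + 6)*(-34) = (2 + 6)*(-34) = 8*(-34) = -272)
J*B = -272*4 = -1088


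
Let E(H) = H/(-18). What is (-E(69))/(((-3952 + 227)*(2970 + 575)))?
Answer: -23/79230750 ≈ -2.9029e-7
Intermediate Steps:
E(H) = -H/18 (E(H) = H*(-1/18) = -H/18)
(-E(69))/(((-3952 + 227)*(2970 + 575))) = (-(-1)*69/18)/(((-3952 + 227)*(2970 + 575))) = (-1*(-23/6))/((-3725*3545)) = (23/6)/(-13205125) = (23/6)*(-1/13205125) = -23/79230750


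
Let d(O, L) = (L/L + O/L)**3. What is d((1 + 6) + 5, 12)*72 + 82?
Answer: 658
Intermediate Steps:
d(O, L) = (1 + O/L)**3
d((1 + 6) + 5, 12)*72 + 82 = ((12 + ((1 + 6) + 5))**3/12**3)*72 + 82 = ((12 + (7 + 5))**3/1728)*72 + 82 = ((12 + 12)**3/1728)*72 + 82 = ((1/1728)*24**3)*72 + 82 = ((1/1728)*13824)*72 + 82 = 8*72 + 82 = 576 + 82 = 658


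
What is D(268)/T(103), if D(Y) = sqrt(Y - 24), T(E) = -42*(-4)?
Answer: sqrt(61)/84 ≈ 0.092979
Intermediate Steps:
T(E) = 168
D(Y) = sqrt(-24 + Y)
D(268)/T(103) = sqrt(-24 + 268)/168 = sqrt(244)*(1/168) = (2*sqrt(61))*(1/168) = sqrt(61)/84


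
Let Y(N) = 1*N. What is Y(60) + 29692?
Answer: 29752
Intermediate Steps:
Y(N) = N
Y(60) + 29692 = 60 + 29692 = 29752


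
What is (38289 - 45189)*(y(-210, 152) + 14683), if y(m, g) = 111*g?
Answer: -217729500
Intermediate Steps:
(38289 - 45189)*(y(-210, 152) + 14683) = (38289 - 45189)*(111*152 + 14683) = -6900*(16872 + 14683) = -6900*31555 = -217729500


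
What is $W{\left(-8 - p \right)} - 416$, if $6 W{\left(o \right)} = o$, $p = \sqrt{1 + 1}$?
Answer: $- \frac{1252}{3} - \frac{\sqrt{2}}{6} \approx -417.57$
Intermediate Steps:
$p = \sqrt{2} \approx 1.4142$
$W{\left(o \right)} = \frac{o}{6}$
$W{\left(-8 - p \right)} - 416 = \frac{-8 - \sqrt{2}}{6} - 416 = \left(- \frac{4}{3} - \frac{\sqrt{2}}{6}\right) - 416 = - \frac{1252}{3} - \frac{\sqrt{2}}{6}$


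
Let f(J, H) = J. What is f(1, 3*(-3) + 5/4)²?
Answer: 1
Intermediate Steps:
f(1, 3*(-3) + 5/4)² = 1² = 1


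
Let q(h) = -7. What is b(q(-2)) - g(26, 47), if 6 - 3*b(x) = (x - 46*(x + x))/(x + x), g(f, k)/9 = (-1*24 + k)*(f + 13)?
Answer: -48335/6 ≈ -8055.8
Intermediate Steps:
g(f, k) = 9*(-24 + k)*(13 + f) (g(f, k) = 9*((-1*24 + k)*(f + 13)) = 9*((-24 + k)*(13 + f)) = 9*(-24 + k)*(13 + f))
b(x) = 103/6 (b(x) = 2 - (x - 46*(x + x))/(3*(x + x)) = 2 - (x - 92*x)/(3*(2*x)) = 2 - (x - 92*x)*1/(2*x)/3 = 2 - (-91*x)*1/(2*x)/3 = 2 - ⅓*(-91/2) = 2 + 91/6 = 103/6)
b(q(-2)) - g(26, 47) = 103/6 - (-2808 - 216*26 + 117*47 + 9*26*47) = 103/6 - (-2808 - 5616 + 5499 + 10998) = 103/6 - 1*8073 = 103/6 - 8073 = -48335/6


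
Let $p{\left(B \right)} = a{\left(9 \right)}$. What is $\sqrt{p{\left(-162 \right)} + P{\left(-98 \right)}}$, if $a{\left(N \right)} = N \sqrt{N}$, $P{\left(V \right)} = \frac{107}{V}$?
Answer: $\frac{\sqrt{5078}}{14} \approx 5.09$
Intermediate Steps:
$a{\left(N \right)} = N^{\frac{3}{2}}$
$p{\left(B \right)} = 27$ ($p{\left(B \right)} = 9^{\frac{3}{2}} = 27$)
$\sqrt{p{\left(-162 \right)} + P{\left(-98 \right)}} = \sqrt{27 + \frac{107}{-98}} = \sqrt{27 + 107 \left(- \frac{1}{98}\right)} = \sqrt{27 - \frac{107}{98}} = \sqrt{\frac{2539}{98}} = \frac{\sqrt{5078}}{14}$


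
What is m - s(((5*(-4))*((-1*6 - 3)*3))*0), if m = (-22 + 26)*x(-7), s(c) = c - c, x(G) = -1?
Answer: -4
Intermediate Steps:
s(c) = 0
m = -4 (m = (-22 + 26)*(-1) = 4*(-1) = -4)
m - s(((5*(-4))*((-1*6 - 3)*3))*0) = -4 - 1*0 = -4 + 0 = -4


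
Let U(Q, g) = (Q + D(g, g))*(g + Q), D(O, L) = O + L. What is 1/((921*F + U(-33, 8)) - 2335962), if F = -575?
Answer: -1/2865112 ≈ -3.4903e-7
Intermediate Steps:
D(O, L) = L + O
U(Q, g) = (Q + g)*(Q + 2*g) (U(Q, g) = (Q + (g + g))*(g + Q) = (Q + 2*g)*(Q + g) = (Q + g)*(Q + 2*g))
1/((921*F + U(-33, 8)) - 2335962) = 1/((921*(-575) + ((-33)**2 + 2*8**2 + 3*(-33)*8)) - 2335962) = 1/((-529575 + (1089 + 2*64 - 792)) - 2335962) = 1/((-529575 + (1089 + 128 - 792)) - 2335962) = 1/((-529575 + 425) - 2335962) = 1/(-529150 - 2335962) = 1/(-2865112) = -1/2865112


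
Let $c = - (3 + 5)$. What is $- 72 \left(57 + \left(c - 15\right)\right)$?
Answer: $-2448$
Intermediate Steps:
$c = -8$ ($c = \left(-1\right) 8 = -8$)
$- 72 \left(57 + \left(c - 15\right)\right) = - 72 \left(57 - 23\right) = \left(-72\right) 34 = -2448$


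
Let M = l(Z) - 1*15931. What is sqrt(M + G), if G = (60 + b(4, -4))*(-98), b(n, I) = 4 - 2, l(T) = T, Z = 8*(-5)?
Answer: I*sqrt(22047) ≈ 148.48*I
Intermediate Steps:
Z = -40
b(n, I) = 2
G = -6076 (G = (60 + 2)*(-98) = 62*(-98) = -6076)
M = -15971 (M = -40 - 1*15931 = -40 - 15931 = -15971)
sqrt(M + G) = sqrt(-15971 - 6076) = sqrt(-22047) = I*sqrt(22047)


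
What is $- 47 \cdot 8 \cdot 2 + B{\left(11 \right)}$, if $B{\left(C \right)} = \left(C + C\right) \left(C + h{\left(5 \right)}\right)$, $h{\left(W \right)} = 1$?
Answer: $-488$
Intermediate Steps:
$B{\left(C \right)} = 2 C \left(1 + C\right)$ ($B{\left(C \right)} = \left(C + C\right) \left(C + 1\right) = 2 C \left(1 + C\right)$)
$- 47 \cdot 8 \cdot 2 + B{\left(11 \right)} = - 47 \cdot 8 \cdot 2 + 2 \cdot 11 \left(1 + 11\right) = \left(-47\right) 16 + 2 \cdot 11 \cdot 12 = -752 + 264 = -488$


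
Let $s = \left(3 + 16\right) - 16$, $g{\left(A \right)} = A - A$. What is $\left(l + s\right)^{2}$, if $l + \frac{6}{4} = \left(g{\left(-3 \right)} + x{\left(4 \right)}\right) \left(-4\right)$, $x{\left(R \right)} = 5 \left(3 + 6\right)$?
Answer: $\frac{127449}{4} \approx 31862.0$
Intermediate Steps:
$g{\left(A \right)} = 0$
$x{\left(R \right)} = 45$ ($x{\left(R \right)} = 5 \cdot 9 = 45$)
$s = 3$ ($s = 19 - 16 = 3$)
$l = - \frac{363}{2}$ ($l = - \frac{3}{2} + \left(0 + 45\right) \left(-4\right) = - \frac{3}{2} + 45 \left(-4\right) = - \frac{3}{2} - 180 = - \frac{363}{2} \approx -181.5$)
$\left(l + s\right)^{2} = \left(- \frac{363}{2} + 3\right)^{2} = \left(- \frac{357}{2}\right)^{2} = \frac{127449}{4}$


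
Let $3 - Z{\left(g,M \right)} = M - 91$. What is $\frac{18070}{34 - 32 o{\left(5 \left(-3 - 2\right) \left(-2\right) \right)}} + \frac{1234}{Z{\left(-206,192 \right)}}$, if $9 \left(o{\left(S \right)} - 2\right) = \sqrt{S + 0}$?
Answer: $- \frac{3092834}{1519} + \frac{260208 \sqrt{2}}{217} \approx -340.29$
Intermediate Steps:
$Z{\left(g,M \right)} = 94 - M$ ($Z{\left(g,M \right)} = 3 - \left(M - 91\right) = 3 - \left(-91 + M\right) = 94 - M$)
$o{\left(S \right)} = 2 + \frac{\sqrt{S}}{9}$ ($o{\left(S \right)} = 2 + \frac{\sqrt{S + 0}}{9} = 2 + \frac{\sqrt{S}}{9}$)
$\frac{18070}{34 - 32 o{\left(5 \left(-3 - 2\right) \left(-2\right) \right)}} + \frac{1234}{Z{\left(-206,192 \right)}} = \frac{18070}{34 - 32 \left(2 + \frac{\sqrt{5 \left(-3 - 2\right) \left(-2\right)}}{9}\right)} + \frac{1234}{94 - 192} = \frac{18070}{34 - 32 \left(2 + \frac{\sqrt{5 \left(\left(-5\right) \left(-2\right)\right)}}{9}\right)} + \frac{1234}{94 - 192} = \frac{18070}{34 - 32 \left(2 + \frac{\sqrt{5 \cdot 10}}{9}\right)} + \frac{1234}{-98} = \frac{18070}{34 - 32 \left(2 + \frac{\sqrt{50}}{9}\right)} + 1234 \left(- \frac{1}{98}\right) = \frac{18070}{34 - 32 \left(2 + \frac{5 \sqrt{2}}{9}\right)} - \frac{617}{49} = \frac{18070}{34 - \left(64 + \frac{160 \sqrt{2}}{9}\right)} - \frac{617}{49} = \frac{18070}{-30 - \frac{160 \sqrt{2}}{9}} - \frac{617}{49} = - \frac{617}{49} + \frac{18070}{-30 - \frac{160 \sqrt{2}}{9}}$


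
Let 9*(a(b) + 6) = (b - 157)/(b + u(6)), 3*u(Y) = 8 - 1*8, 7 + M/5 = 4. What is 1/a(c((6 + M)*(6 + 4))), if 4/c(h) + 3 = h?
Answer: 36/14389 ≈ 0.0025019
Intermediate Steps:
M = -15 (M = -35 + 5*4 = -35 + 20 = -15)
u(Y) = 0 (u(Y) = (8 - 1*8)/3 = (8 - 8)/3 = (⅓)*0 = 0)
c(h) = 4/(-3 + h)
a(b) = -6 + (-157 + b)/(9*b) (a(b) = -6 + ((b - 157)/(b + 0))/9 = -6 + ((-157 + b)/b)/9 = -6 + (-157 + b)/(9*b))
1/a(c((6 + M)*(6 + 4))) = 1/((-157 - 212/(-3 + (6 - 15)*(6 + 4)))/(9*((4/(-3 + (6 - 15)*(6 + 4)))))) = 1/((-157 - 212/(-3 - 9*10))/(9*((4/(-3 - 9*10))))) = 1/((-157 - 212/(-3 - 90))/(9*((4/(-3 - 90))))) = 1/((-157 - 212/(-93))/(9*((4/(-93))))) = 1/((-157 - 212*(-1)/93)/(9*((4*(-1/93))))) = 1/((-157 - 53*(-4/93))/(9*(-4/93))) = 1/((⅑)*(-93/4)*(-157 + 212/93)) = 1/((⅑)*(-93/4)*(-14389/93)) = 1/(14389/36) = 36/14389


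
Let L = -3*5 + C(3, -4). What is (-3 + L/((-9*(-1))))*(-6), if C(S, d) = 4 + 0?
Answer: 76/3 ≈ 25.333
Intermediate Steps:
C(S, d) = 4
L = -11 (L = -3*5 + 4 = -15 + 4 = -11)
(-3 + L/((-9*(-1))))*(-6) = (-3 - 11/((-9*(-1))))*(-6) = (-3 - 11/9)*(-6) = -38/9*(-6) = 76/3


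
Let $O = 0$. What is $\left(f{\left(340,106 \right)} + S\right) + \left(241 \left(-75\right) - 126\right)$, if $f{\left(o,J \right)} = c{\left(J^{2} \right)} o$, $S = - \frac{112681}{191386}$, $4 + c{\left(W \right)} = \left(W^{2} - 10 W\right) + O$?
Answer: $\frac{8207778977522413}{191386} \approx 4.2886 \cdot 10^{10}$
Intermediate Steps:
$c{\left(W \right)} = -4 + W^{2} - 10 W$ ($c{\left(W \right)} = -4 + \left(\left(W^{2} - 10 W\right) + 0\right) = -4 + \left(W^{2} - 10 W\right) = -4 + W^{2} - 10 W$)
$S = - \frac{112681}{191386}$ ($S = \left(-112681\right) \frac{1}{191386} = - \frac{112681}{191386} \approx -0.58876$)
$f{\left(o,J \right)} = o \left(-4 + J^{4} - 10 J^{2}\right)$ ($f{\left(o,J \right)} = \left(-4 + \left(J^{2}\right)^{2} - 10 J^{2}\right) o = \left(-4 + J^{4} - 10 J^{2}\right) o = o \left(-4 + J^{4} - 10 J^{2}\right)$)
$\left(f{\left(340,106 \right)} + S\right) + \left(241 \left(-75\right) - 126\right) = \left(340 \left(-4 + 106^{4} - 10 \cdot 106^{2}\right) - \frac{112681}{191386}\right) + \left(241 \left(-75\right) - 126\right) = \left(340 \left(-4 + 126247696 - 112360\right) - \frac{112681}{191386}\right) - 18201 = \left(340 \cdot 126135332 - \frac{112681}{191386}\right) - 18201 = \left(42886012880 - \frac{112681}{191386}\right) - 18201 = \frac{8207782460938999}{191386} - 18201 = \frac{8207778977522413}{191386}$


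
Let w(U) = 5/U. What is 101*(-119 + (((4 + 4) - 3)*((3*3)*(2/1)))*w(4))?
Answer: -1313/2 ≈ -656.50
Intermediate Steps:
101*(-119 + (((4 + 4) - 3)*((3*3)*(2/1)))*w(4)) = 101*(-119 + (((4 + 4) - 3)*((3*3)*(2/1)))*(5/4)) = 101*(-119 + ((8 - 3)*(9*(2*1)))*(5*(1/4))) = 101*(-119 + (5*(9*2))*(5/4)) = 101*(-119 + (5*18)*(5/4)) = 101*(-119 + 90*(5/4)) = 101*(-119 + 225/2) = 101*(-13/2) = -1313/2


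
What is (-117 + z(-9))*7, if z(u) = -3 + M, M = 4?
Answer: -812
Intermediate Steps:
z(u) = 1 (z(u) = -3 + 4 = 1)
(-117 + z(-9))*7 = (-117 + 1)*7 = -116*7 = -812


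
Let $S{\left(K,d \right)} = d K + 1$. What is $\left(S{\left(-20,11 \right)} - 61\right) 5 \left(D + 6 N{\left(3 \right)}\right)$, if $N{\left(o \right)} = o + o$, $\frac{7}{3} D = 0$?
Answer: $-50400$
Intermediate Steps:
$D = 0$ ($D = \frac{3}{7} \cdot 0 = 0$)
$N{\left(o \right)} = 2 o$
$S{\left(K,d \right)} = 1 + K d$ ($S{\left(K,d \right)} = K d + 1 = 1 + K d$)
$\left(S{\left(-20,11 \right)} - 61\right) 5 \left(D + 6 N{\left(3 \right)}\right) = \left(\left(1 - 220\right) - 61\right) 5 \left(0 + 6 \cdot 2 \cdot 3\right) = \left(\left(1 - 220\right) - 61\right) 5 \left(0 + 6 \cdot 6\right) = \left(-219 - 61\right) 5 \left(0 + 36\right) = - 280 \cdot 5 \cdot 36 = \left(-280\right) 180 = -50400$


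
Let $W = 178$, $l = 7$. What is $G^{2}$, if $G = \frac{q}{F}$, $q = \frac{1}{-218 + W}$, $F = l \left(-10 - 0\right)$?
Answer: $\frac{1}{7840000} \approx 1.2755 \cdot 10^{-7}$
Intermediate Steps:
$F = -70$ ($F = 7 \left(-10 - 0\right) = 7 \left(-10 + 0\right) = 7 \left(-10\right) = -70$)
$q = - \frac{1}{40}$ ($q = \frac{1}{-218 + 178} = \frac{1}{-40} = - \frac{1}{40} \approx -0.025$)
$G = \frac{1}{2800}$ ($G = - \frac{1}{40 \left(-70\right)} = \left(- \frac{1}{40}\right) \left(- \frac{1}{70}\right) = \frac{1}{2800} \approx 0.00035714$)
$G^{2} = \left(\frac{1}{2800}\right)^{2} = \frac{1}{7840000}$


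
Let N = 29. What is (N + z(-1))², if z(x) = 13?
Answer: 1764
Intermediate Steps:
(N + z(-1))² = (29 + 13)² = 42² = 1764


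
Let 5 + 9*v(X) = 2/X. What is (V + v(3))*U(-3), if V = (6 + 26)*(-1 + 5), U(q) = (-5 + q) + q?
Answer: -37873/27 ≈ -1402.7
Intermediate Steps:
U(q) = -5 + 2*q
v(X) = -5/9 + 2/(9*X) (v(X) = -5/9 + (2/X)/9 = -5/9 + 2/(9*X))
V = 128 (V = 32*4 = 128)
(V + v(3))*U(-3) = (128 + (1/9)*(2 - 5*3)/3)*(-5 + 2*(-3)) = (128 + (1/9)*(1/3)*(2 - 15))*(-5 - 6) = (128 + (1/9)*(1/3)*(-13))*(-11) = (128 - 13/27)*(-11) = (3443/27)*(-11) = -37873/27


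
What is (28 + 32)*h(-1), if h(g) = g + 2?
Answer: 60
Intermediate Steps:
h(g) = 2 + g
(28 + 32)*h(-1) = (28 + 32)*(2 - 1) = 60*1 = 60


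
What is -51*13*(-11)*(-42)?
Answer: -306306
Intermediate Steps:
-51*13*(-11)*(-42) = -(-7293)*(-42) = -51*6006 = -306306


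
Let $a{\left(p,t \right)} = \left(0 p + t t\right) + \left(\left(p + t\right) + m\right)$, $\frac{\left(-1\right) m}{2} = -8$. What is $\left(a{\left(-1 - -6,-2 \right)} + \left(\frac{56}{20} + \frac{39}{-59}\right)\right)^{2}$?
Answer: $\frac{54997056}{87025} \approx 631.97$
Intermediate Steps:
$m = 16$ ($m = \left(-2\right) \left(-8\right) = 16$)
$a{\left(p,t \right)} = 16 + p + t + t^{2}$ ($a{\left(p,t \right)} = \left(0 p + t t\right) + \left(\left(p + t\right) + 16\right) = \left(0 + t^{2}\right) + \left(16 + p + t\right) = t^{2} + \left(16 + p + t\right) = 16 + p + t + t^{2}$)
$\left(a{\left(-1 - -6,-2 \right)} + \left(\frac{56}{20} + \frac{39}{-59}\right)\right)^{2} = \left(\left(16 - -5 - 2 + \left(-2\right)^{2}\right) + \left(\frac{56}{20} + \frac{39}{-59}\right)\right)^{2} = \left(\left(16 + \left(-1 + 6\right) - 2 + 4\right) + \left(56 \cdot \frac{1}{20} + 39 \left(- \frac{1}{59}\right)\right)\right)^{2} = \left(\left(16 + 5 - 2 + 4\right) + \left(\frac{14}{5} - \frac{39}{59}\right)\right)^{2} = \left(23 + \frac{631}{295}\right)^{2} = \left(\frac{7416}{295}\right)^{2} = \frac{54997056}{87025}$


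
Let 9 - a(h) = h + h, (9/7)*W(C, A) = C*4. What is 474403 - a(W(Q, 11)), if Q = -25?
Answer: 4268146/9 ≈ 4.7424e+5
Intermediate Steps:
W(C, A) = 28*C/9 (W(C, A) = 7*(C*4)/9 = 7*(4*C)/9 = 28*C/9)
a(h) = 9 - 2*h (a(h) = 9 - (h + h) = 9 - 2*h)
474403 - a(W(Q, 11)) = 474403 - (9 - 56*(-25)/9) = 474403 - (9 - 2*(-700/9)) = 474403 - (9 + 1400/9) = 474403 - 1*1481/9 = 474403 - 1481/9 = 4268146/9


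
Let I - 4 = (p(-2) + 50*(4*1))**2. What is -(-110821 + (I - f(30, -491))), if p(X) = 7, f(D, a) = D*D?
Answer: 68868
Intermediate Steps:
f(D, a) = D**2
I = 42853 (I = 4 + (7 + 50*(4*1))**2 = 4 + (7 + 50*4)**2 = 4 + (7 + 200)**2 = 4 + 207**2 = 4 + 42849 = 42853)
-(-110821 + (I - f(30, -491))) = -(-110821 + (42853 - 1*30**2)) = -(-110821 + (42853 - 1*900)) = -(-110821 + (42853 - 900)) = -(-110821 + 41953) = -1*(-68868) = 68868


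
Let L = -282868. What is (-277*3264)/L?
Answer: 226032/70717 ≈ 3.1963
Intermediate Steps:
(-277*3264)/L = -277*3264/(-282868) = -904128*(-1/282868) = 226032/70717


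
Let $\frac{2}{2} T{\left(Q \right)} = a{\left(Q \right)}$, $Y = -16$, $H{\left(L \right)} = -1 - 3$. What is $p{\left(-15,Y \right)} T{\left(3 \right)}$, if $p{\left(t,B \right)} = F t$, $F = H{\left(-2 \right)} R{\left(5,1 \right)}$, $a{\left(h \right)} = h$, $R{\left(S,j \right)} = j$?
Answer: $180$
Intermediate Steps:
$H{\left(L \right)} = -4$ ($H{\left(L \right)} = -1 - 3 = -4$)
$F = -4$ ($F = \left(-4\right) 1 = -4$)
$T{\left(Q \right)} = Q$
$p{\left(t,B \right)} = - 4 t$
$p{\left(-15,Y \right)} T{\left(3 \right)} = \left(-4\right) \left(-15\right) 3 = 60 \cdot 3 = 180$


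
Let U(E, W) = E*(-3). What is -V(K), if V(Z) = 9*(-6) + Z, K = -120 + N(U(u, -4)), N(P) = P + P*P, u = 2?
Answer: 144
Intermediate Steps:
U(E, W) = -3*E
N(P) = P + P²
K = -90 (K = -120 + (-3*2)*(1 - 3*2) = -120 - 6*(1 - 6) = -120 - 6*(-5) = -120 + 30 = -90)
V(Z) = -54 + Z
-V(K) = -(-54 - 90) = -1*(-144) = 144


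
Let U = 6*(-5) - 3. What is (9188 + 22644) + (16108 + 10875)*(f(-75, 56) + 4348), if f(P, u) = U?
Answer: 116463477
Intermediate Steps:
U = -33 (U = -30 - 3 = -33)
f(P, u) = -33
(9188 + 22644) + (16108 + 10875)*(f(-75, 56) + 4348) = (9188 + 22644) + (16108 + 10875)*(-33 + 4348) = 31832 + 26983*4315 = 31832 + 116431645 = 116463477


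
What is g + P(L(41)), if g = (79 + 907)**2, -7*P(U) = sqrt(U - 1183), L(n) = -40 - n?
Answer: 972196 - 4*I*sqrt(79)/7 ≈ 9.722e+5 - 5.079*I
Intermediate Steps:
P(U) = -sqrt(-1183 + U)/7 (P(U) = -sqrt(U - 1183)/7 = -sqrt(-1183 + U)/7)
g = 972196 (g = 986**2 = 972196)
g + P(L(41)) = 972196 - sqrt(-1183 + (-40 - 1*41))/7 = 972196 - sqrt(-1183 + (-40 - 41))/7 = 972196 - sqrt(-1183 - 81)/7 = 972196 - 4*I*sqrt(79)/7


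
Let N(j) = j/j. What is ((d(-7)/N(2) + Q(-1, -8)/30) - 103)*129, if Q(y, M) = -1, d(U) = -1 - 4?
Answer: -139363/10 ≈ -13936.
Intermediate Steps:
d(U) = -5
N(j) = 1
((d(-7)/N(2) + Q(-1, -8)/30) - 103)*129 = ((-5/1 - 1/30) - 103)*129 = ((-5*1 - 1*1/30) - 103)*129 = ((-5 - 1/30) - 103)*129 = (-151/30 - 103)*129 = -3241/30*129 = -139363/10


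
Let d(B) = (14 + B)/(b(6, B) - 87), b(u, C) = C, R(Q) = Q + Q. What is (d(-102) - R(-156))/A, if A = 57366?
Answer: 29528/5421087 ≈ 0.0054469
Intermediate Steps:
R(Q) = 2*Q
d(B) = (14 + B)/(-87 + B) (d(B) = (14 + B)/(B - 87) = (14 + B)/(-87 + B))
(d(-102) - R(-156))/A = ((14 - 102)/(-87 - 102) - 2*(-156))/57366 = (-88/(-189) - 1*(-312))*(1/57366) = (-1/189*(-88) + 312)*(1/57366) = (88/189 + 312)*(1/57366) = (59056/189)*(1/57366) = 29528/5421087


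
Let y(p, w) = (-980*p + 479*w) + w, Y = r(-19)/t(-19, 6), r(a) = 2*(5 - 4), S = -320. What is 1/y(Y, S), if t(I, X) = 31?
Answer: -31/4763560 ≈ -6.5077e-6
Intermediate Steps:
r(a) = 2 (r(a) = 2*1 = 2)
Y = 2/31 ≈ 0.064516
y(p, w) = -980*p + 480*w
1/y(Y, S) = 1/(-980*2/31 + 480*(-320)) = 1/(-1960/31 - 153600) = 1/(-4763560/31) = -31/4763560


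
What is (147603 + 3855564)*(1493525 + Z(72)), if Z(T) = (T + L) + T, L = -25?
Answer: 5979306370548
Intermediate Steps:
Z(T) = -25 + 2*T (Z(T) = (T - 25) + T = (-25 + T) + T = -25 + 2*T)
(147603 + 3855564)*(1493525 + Z(72)) = (147603 + 3855564)*(1493525 + (-25 + 2*72)) = 4003167*(1493525 + (-25 + 144)) = 4003167*(1493525 + 119) = 4003167*1493644 = 5979306370548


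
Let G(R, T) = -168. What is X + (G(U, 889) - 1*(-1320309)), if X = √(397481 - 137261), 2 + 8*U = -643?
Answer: 1320141 + 2*√65055 ≈ 1.3207e+6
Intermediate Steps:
U = -645/8 (U = -¼ + (⅛)*(-643) = -¼ - 643/8 = -645/8 ≈ -80.625)
X = 2*√65055 (X = √260220 = 2*√65055 ≈ 510.12)
X + (G(U, 889) - 1*(-1320309)) = 2*√65055 + (-168 - 1*(-1320309)) = 2*√65055 + (-168 + 1320309) = 2*√65055 + 1320141 = 1320141 + 2*√65055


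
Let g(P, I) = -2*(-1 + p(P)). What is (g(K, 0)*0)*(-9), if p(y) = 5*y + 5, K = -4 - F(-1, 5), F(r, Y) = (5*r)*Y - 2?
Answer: 0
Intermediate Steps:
F(r, Y) = -2 + 5*Y*r (F(r, Y) = 5*Y*r - 2 = -2 + 5*Y*r)
K = 23 (K = -4 - (-2 + 5*5*(-1)) = -4 - (-2 - 25) = -4 - 1*(-27) = -4 + 27 = 23)
p(y) = 5 + 5*y
g(P, I) = -8 - 10*P (g(P, I) = -2*(-1 + (5 + 5*P)) = -2*(4 + 5*P) = -8 - 10*P)
(g(K, 0)*0)*(-9) = ((-8 - 10*23)*0)*(-9) = ((-8 - 230)*0)*(-9) = -238*0*(-9) = 0*(-9) = 0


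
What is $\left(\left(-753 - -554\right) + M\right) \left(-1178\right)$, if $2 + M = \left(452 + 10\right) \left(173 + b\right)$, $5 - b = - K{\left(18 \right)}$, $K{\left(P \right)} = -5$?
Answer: $-93916050$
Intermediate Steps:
$b = 0$ ($b = 5 - \left(-1\right) \left(-5\right) = 5 - 5 = 0$)
$M = 79924$ ($M = -2 + \left(452 + 10\right) \left(173 + 0\right) = -2 + 462 \cdot 173 = -2 + 79926 = 79924$)
$\left(\left(-753 - -554\right) + M\right) \left(-1178\right) = \left(\left(-753 - -554\right) + 79924\right) \left(-1178\right) = \left(\left(-753 + 554\right) + 79924\right) \left(-1178\right) = \left(-199 + 79924\right) \left(-1178\right) = 79725 \left(-1178\right) = -93916050$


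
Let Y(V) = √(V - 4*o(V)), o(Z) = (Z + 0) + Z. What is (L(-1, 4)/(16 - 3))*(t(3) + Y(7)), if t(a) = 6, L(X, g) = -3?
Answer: -18/13 - 21*I/13 ≈ -1.3846 - 1.6154*I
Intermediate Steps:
o(Z) = 2*Z (o(Z) = Z + Z = 2*Z)
Y(V) = √7*√(-V) (Y(V) = √(V - 8*V) = √(-7*V) = √7*√(-V))
(L(-1, 4)/(16 - 3))*(t(3) + Y(7)) = (-3/(16 - 3))*(6 + √7*√(-1*7)) = (-3/13)*(6 + √7*√(-7)) = (-3*1/13)*(6 + √7*(I*√7)) = -3*(6 + 7*I)/13 = -18/13 - 21*I/13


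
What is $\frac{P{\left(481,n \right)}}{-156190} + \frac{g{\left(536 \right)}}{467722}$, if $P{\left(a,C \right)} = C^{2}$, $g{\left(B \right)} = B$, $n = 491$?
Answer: $- \frac{56337584821}{36526749590} \approx -1.5424$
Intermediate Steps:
$\frac{P{\left(481,n \right)}}{-156190} + \frac{g{\left(536 \right)}}{467722} = \frac{491^{2}}{-156190} + \frac{536}{467722} = 241081 \left(- \frac{1}{156190}\right) + 536 \cdot \frac{1}{467722} = - \frac{241081}{156190} + \frac{268}{233861} = - \frac{56337584821}{36526749590}$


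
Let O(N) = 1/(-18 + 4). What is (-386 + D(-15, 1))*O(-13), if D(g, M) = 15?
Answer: 53/2 ≈ 26.500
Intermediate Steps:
O(N) = -1/14 (O(N) = 1/(-14) = -1/14)
(-386 + D(-15, 1))*O(-13) = (-386 + 15)*(-1/14) = -371*(-1/14) = 53/2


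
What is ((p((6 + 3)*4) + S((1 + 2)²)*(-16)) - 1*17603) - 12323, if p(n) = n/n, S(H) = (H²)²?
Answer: -134901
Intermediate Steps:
S(H) = H⁴
p(n) = 1
((p((6 + 3)*4) + S((1 + 2)²)*(-16)) - 1*17603) - 12323 = ((1 + ((1 + 2)²)⁴*(-16)) - 1*17603) - 12323 = ((1 + (3²)⁴*(-16)) - 17603) - 12323 = ((1 + 9⁴*(-16)) - 17603) - 12323 = ((1 + 6561*(-16)) - 17603) - 12323 = ((1 - 104976) - 17603) - 12323 = (-104975 - 17603) - 12323 = -122578 - 12323 = -134901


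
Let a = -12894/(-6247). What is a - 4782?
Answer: -29860260/6247 ≈ -4779.9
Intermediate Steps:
a = 12894/6247 (a = -12894*(-1/6247) = 12894/6247 ≈ 2.0640)
a - 4782 = 12894/6247 - 4782 = -29860260/6247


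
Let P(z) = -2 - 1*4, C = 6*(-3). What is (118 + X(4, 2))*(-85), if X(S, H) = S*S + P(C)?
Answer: -10880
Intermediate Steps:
C = -18
P(z) = -6 (P(z) = -2 - 4 = -6)
X(S, H) = -6 + S² (X(S, H) = S*S - 6 = S² - 6 = -6 + S²)
(118 + X(4, 2))*(-85) = (118 + (-6 + 4²))*(-85) = (118 + (-6 + 16))*(-85) = (118 + 10)*(-85) = 128*(-85) = -10880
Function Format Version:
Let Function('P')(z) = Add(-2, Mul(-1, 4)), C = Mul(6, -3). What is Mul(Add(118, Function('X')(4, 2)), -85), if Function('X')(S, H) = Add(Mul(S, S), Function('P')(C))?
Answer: -10880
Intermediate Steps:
C = -18
Function('P')(z) = -6 (Function('P')(z) = Add(-2, -4) = -6)
Function('X')(S, H) = Add(-6, Pow(S, 2)) (Function('X')(S, H) = Add(Mul(S, S), -6) = Add(Pow(S, 2), -6) = Add(-6, Pow(S, 2)))
Mul(Add(118, Function('X')(4, 2)), -85) = Mul(Add(118, Add(-6, Pow(4, 2))), -85) = Mul(Add(118, Add(-6, 16)), -85) = Mul(Add(118, 10), -85) = Mul(128, -85) = -10880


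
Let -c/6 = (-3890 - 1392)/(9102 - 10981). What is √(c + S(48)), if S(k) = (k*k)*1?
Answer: 2*√2018761899/1879 ≈ 47.824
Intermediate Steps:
c = -31692/1879 (c = -6*(-3890 - 1392)/(9102 - 10981) = -(-31692)/(-1879) = -(-31692)*(-1)/1879 = -6*5282/1879 = -31692/1879 ≈ -16.866)
S(k) = k² (S(k) = k²*1 = k²)
√(c + S(48)) = √(-31692/1879 + 48²) = √(-31692/1879 + 2304) = √(4297524/1879) = 2*√2018761899/1879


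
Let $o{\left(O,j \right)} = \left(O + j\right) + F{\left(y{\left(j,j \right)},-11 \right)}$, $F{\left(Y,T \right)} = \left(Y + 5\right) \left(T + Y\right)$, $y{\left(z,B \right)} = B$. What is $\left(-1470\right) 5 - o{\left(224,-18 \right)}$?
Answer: $-7933$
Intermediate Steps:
$F{\left(Y,T \right)} = \left(5 + Y\right) \left(T + Y\right)$
$o{\left(O,j \right)} = -55 + O + j^{2} - 5 j$ ($o{\left(O,j \right)} = \left(O + j\right) + \left(j^{2} + 5 \left(-11\right) + 5 j - 11 j\right) = \left(O + j\right) + \left(j^{2} - 55 + 5 j - 11 j\right) = \left(O + j\right) - \left(55 - j^{2} + 6 j\right) = -55 + O + j^{2} - 5 j$)
$\left(-1470\right) 5 - o{\left(224,-18 \right)} = \left(-1470\right) 5 - \left(-55 + 224 + \left(-18\right)^{2} - -90\right) = -7350 - \left(-55 + 224 + 324 + 90\right) = -7350 - 583 = -7933$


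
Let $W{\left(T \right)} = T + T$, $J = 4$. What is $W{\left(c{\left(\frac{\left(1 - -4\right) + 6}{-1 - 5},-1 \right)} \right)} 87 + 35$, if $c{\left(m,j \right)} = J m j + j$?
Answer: $1137$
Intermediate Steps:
$c{\left(m,j \right)} = j + 4 j m$ ($c{\left(m,j \right)} = 4 m j + j = 4 j m + j = j + 4 j m$)
$W{\left(T \right)} = 2 T$
$W{\left(c{\left(\frac{\left(1 - -4\right) + 6}{-1 - 5},-1 \right)} \right)} 87 + 35 = 2 \left(- (1 + 4 \frac{\left(1 - -4\right) + 6}{-1 - 5})\right) 87 + 35 = 2 \left(- (1 + 4 \frac{\left(1 + 4\right) + 6}{-6})\right) 87 + 35 = 2 \left(- (1 + 4 \left(5 + 6\right) \left(- \frac{1}{6}\right))\right) 87 + 35 = 2 \left(- (1 + 4 \cdot 11 \left(- \frac{1}{6}\right))\right) 87 + 35 = 2 \left(- (1 + 4 \left(- \frac{11}{6}\right))\right) 87 + 35 = 2 \left(- (1 - \frac{22}{3})\right) 87 + 35 = 2 \left(\left(-1\right) \left(- \frac{19}{3}\right)\right) 87 + 35 = 2 \cdot \frac{19}{3} \cdot 87 + 35 = \frac{38}{3} \cdot 87 + 35 = 1102 + 35 = 1137$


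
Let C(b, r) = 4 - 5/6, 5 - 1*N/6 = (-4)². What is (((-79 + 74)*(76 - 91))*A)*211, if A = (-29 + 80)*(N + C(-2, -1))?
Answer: -101422425/2 ≈ -5.0711e+7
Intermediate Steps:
N = -66 (N = 30 - 6*(-4)² = 30 - 6*16 = 30 - 96 = -66)
C(b, r) = 19/6 (C(b, r) = 4 - 5*⅙ = 4 - ⅚ = 19/6)
A = -6409/2 (A = (-29 + 80)*(-66 + 19/6) = 51*(-377/6) = -6409/2 ≈ -3204.5)
(((-79 + 74)*(76 - 91))*A)*211 = (((-79 + 74)*(76 - 91))*(-6409/2))*211 = (-5*(-15)*(-6409/2))*211 = (75*(-6409/2))*211 = -480675/2*211 = -101422425/2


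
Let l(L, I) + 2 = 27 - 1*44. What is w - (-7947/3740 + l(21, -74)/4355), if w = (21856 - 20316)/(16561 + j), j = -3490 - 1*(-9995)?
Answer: 82501758917/37569208820 ≈ 2.1960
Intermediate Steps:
j = 6505 (j = -3490 + 9995 = 6505)
l(L, I) = -19 (l(L, I) = -2 + (27 - 1*44) = -2 + (27 - 44) = -2 - 17 = -19)
w = 770/11533 (w = (21856 - 20316)/(16561 + 6505) = 1540/23066 = 1540*(1/23066) = 770/11533 ≈ 0.066765)
w - (-7947/3740 + l(21, -74)/4355) = 770/11533 - (-7947/3740 - 19/4355) = 770/11533 - 1*(-6936049/3257540) = 770/11533 + 6936049/3257540 = 82501758917/37569208820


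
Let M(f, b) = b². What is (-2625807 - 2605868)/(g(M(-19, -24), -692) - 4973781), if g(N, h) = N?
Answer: 1046335/994641 ≈ 1.0520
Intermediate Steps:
(-2625807 - 2605868)/(g(M(-19, -24), -692) - 4973781) = (-2625807 - 2605868)/((-24)² - 4973781) = -5231675/(576 - 4973781) = -5231675/(-4973205) = -5231675*(-1/4973205) = 1046335/994641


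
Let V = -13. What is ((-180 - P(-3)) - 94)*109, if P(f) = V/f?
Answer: -91015/3 ≈ -30338.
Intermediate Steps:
P(f) = -13/f
((-180 - P(-3)) - 94)*109 = ((-180 - (-13)/(-3)) - 94)*109 = ((-180 - (-13)*(-1)/3) - 94)*109 = ((-180 - 1*13/3) - 94)*109 = ((-180 - 13/3) - 94)*109 = (-553/3 - 94)*109 = -835/3*109 = -91015/3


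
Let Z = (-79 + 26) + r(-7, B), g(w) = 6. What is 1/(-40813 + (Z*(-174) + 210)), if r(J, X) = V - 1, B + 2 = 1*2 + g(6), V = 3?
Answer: -1/31729 ≈ -3.1517e-5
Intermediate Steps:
B = 6 (B = -2 + (1*2 + 6) = -2 + (2 + 6) = -2 + 8 = 6)
r(J, X) = 2 (r(J, X) = 3 - 1 = 2)
Z = -51 (Z = (-79 + 26) + 2 = -53 + 2 = -51)
1/(-40813 + (Z*(-174) + 210)) = 1/(-40813 + (-51*(-174) + 210)) = 1/(-40813 + (8874 + 210)) = 1/(-40813 + 9084) = 1/(-31729) = -1/31729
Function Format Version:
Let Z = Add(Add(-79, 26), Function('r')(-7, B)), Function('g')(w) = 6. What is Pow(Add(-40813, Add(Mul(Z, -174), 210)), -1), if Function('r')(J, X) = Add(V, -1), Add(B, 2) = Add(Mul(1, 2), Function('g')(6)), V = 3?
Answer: Rational(-1, 31729) ≈ -3.1517e-5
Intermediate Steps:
B = 6 (B = Add(-2, Add(Mul(1, 2), 6)) = Add(-2, Add(2, 6)) = Add(-2, 8) = 6)
Function('r')(J, X) = 2 (Function('r')(J, X) = Add(3, -1) = 2)
Z = -51 (Z = Add(Add(-79, 26), 2) = Add(-53, 2) = -51)
Pow(Add(-40813, Add(Mul(Z, -174), 210)), -1) = Pow(Add(-40813, Add(Mul(-51, -174), 210)), -1) = Pow(Add(-40813, Add(8874, 210)), -1) = Pow(Add(-40813, 9084), -1) = Pow(-31729, -1) = Rational(-1, 31729)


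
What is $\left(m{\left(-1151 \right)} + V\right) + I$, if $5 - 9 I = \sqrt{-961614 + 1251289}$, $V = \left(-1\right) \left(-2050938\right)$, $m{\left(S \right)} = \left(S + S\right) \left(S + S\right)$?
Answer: $\frac{66151283}{9} - \frac{5 \sqrt{11587}}{9} \approx 7.3501 \cdot 10^{6}$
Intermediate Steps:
$m{\left(S \right)} = 4 S^{2}$ ($m{\left(S \right)} = 2 S 2 S = 4 S^{2}$)
$V = 2050938$
$I = \frac{5}{9} - \frac{5 \sqrt{11587}}{9}$ ($I = \frac{5}{9} - \frac{\sqrt{-961614 + 1251289}}{9} = \frac{5}{9} - \frac{\sqrt{289675}}{9} = \frac{5}{9} - \frac{5 \sqrt{11587}}{9} \approx -59.246$)
$\left(m{\left(-1151 \right)} + V\right) + I = \left(4 \left(-1151\right)^{2} + 2050938\right) + \left(\frac{5}{9} - \frac{5 \sqrt{11587}}{9}\right) = \left(4 \cdot 1324801 + 2050938\right) + \left(\frac{5}{9} - \frac{5 \sqrt{11587}}{9}\right) = \left(5299204 + 2050938\right) + \left(\frac{5}{9} - \frac{5 \sqrt{11587}}{9}\right) = 7350142 + \left(\frac{5}{9} - \frac{5 \sqrt{11587}}{9}\right) = \frac{66151283}{9} - \frac{5 \sqrt{11587}}{9}$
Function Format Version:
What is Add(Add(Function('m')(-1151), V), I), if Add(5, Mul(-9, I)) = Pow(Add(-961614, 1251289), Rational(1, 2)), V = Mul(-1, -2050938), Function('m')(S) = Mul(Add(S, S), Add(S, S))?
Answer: Add(Rational(66151283, 9), Mul(Rational(-5, 9), Pow(11587, Rational(1, 2)))) ≈ 7.3501e+6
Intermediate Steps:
Function('m')(S) = Mul(4, Pow(S, 2)) (Function('m')(S) = Mul(Mul(2, S), Mul(2, S)) = Mul(4, Pow(S, 2)))
V = 2050938
I = Add(Rational(5, 9), Mul(Rational(-5, 9), Pow(11587, Rational(1, 2)))) (I = Add(Rational(5, 9), Mul(Rational(-1, 9), Pow(Add(-961614, 1251289), Rational(1, 2)))) = Add(Rational(5, 9), Mul(Rational(-1, 9), Pow(289675, Rational(1, 2)))) = Add(Rational(5, 9), Mul(Rational(-1, 9), Mul(5, Pow(11587, Rational(1, 2))))) = Add(Rational(5, 9), Mul(Rational(-5, 9), Pow(11587, Rational(1, 2)))) ≈ -59.246)
Add(Add(Function('m')(-1151), V), I) = Add(Add(Mul(4, Pow(-1151, 2)), 2050938), Add(Rational(5, 9), Mul(Rational(-5, 9), Pow(11587, Rational(1, 2))))) = Add(Add(Mul(4, 1324801), 2050938), Add(Rational(5, 9), Mul(Rational(-5, 9), Pow(11587, Rational(1, 2))))) = Add(Add(5299204, 2050938), Add(Rational(5, 9), Mul(Rational(-5, 9), Pow(11587, Rational(1, 2))))) = Add(7350142, Add(Rational(5, 9), Mul(Rational(-5, 9), Pow(11587, Rational(1, 2))))) = Add(Rational(66151283, 9), Mul(Rational(-5, 9), Pow(11587, Rational(1, 2))))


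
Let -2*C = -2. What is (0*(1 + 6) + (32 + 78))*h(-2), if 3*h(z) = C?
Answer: 110/3 ≈ 36.667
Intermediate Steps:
C = 1 (C = -1/2*(-2) = 1)
h(z) = 1/3 (h(z) = (1/3)*1 = 1/3)
(0*(1 + 6) + (32 + 78))*h(-2) = (0*(1 + 6) + (32 + 78))*(1/3) = (0*7 + 110)*(1/3) = (0 + 110)*(1/3) = 110*(1/3) = 110/3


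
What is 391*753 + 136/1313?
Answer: 386577535/1313 ≈ 2.9442e+5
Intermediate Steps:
391*753 + 136/1313 = 294423 + 136*(1/1313) = 294423 + 136/1313 = 386577535/1313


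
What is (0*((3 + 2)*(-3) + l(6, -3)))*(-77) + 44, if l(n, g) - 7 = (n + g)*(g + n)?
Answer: 44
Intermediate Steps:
l(n, g) = 7 + (g + n)² (l(n, g) = 7 + (n + g)*(g + n) = 7 + (g + n)*(g + n) = 7 + (g + n)²)
(0*((3 + 2)*(-3) + l(6, -3)))*(-77) + 44 = (0*((3 + 2)*(-3) + (7 + (-3 + 6)²)))*(-77) + 44 = (0*(5*(-3) + (7 + 3²)))*(-77) + 44 = (0*(-15 + (7 + 9)))*(-77) + 44 = (0*(-15 + 16))*(-77) + 44 = (0*1)*(-77) + 44 = 0*(-77) + 44 = 0 + 44 = 44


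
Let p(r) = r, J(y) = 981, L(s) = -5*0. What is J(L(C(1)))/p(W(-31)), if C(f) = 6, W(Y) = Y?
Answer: -981/31 ≈ -31.645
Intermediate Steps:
L(s) = 0
J(L(C(1)))/p(W(-31)) = 981/(-31) = 981*(-1/31) = -981/31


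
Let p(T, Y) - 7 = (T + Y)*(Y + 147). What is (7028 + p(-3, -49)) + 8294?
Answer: 10233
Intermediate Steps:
p(T, Y) = 7 + (147 + Y)*(T + Y) (p(T, Y) = 7 + (T + Y)*(Y + 147) = 7 + (T + Y)*(147 + Y) = 7 + (147 + Y)*(T + Y))
(7028 + p(-3, -49)) + 8294 = (7028 + (7 + (-49)² + 147*(-3) + 147*(-49) - 3*(-49))) + 8294 = (7028 + (7 + 2401 - 441 - 7203 + 147)) + 8294 = (7028 - 5089) + 8294 = 1939 + 8294 = 10233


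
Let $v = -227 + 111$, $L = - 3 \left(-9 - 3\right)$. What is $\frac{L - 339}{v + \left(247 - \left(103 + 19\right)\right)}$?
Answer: $- \frac{101}{3} \approx -33.667$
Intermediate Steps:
$L = 36$ ($L = \left(-3\right) \left(-12\right) = 36$)
$v = -116$
$\frac{L - 339}{v + \left(247 - \left(103 + 19\right)\right)} = \frac{36 - 339}{-116 + \left(247 - \left(103 + 19\right)\right)} = - \frac{303}{-116 + \left(247 - 122\right)} = - \frac{303}{-116 + 125} = - \frac{303}{9} = \left(-303\right) \frac{1}{9} = - \frac{101}{3}$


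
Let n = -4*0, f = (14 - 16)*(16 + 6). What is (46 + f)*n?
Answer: 0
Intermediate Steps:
f = -44 (f = -2*22 = -44)
n = 0
(46 + f)*n = (46 - 44)*0 = 2*0 = 0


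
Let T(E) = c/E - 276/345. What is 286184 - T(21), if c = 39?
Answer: 10016403/35 ≈ 2.8618e+5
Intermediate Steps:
T(E) = -4/5 + 39/E (T(E) = 39/E - 276/345 = 39/E - 276*1/345 = 39/E - 4/5 = -4/5 + 39/E)
286184 - T(21) = 286184 - (-4/5 + 39/21) = 286184 - (-4/5 + 39*(1/21)) = 286184 - (-4/5 + 13/7) = 286184 - 1*37/35 = 286184 - 37/35 = 10016403/35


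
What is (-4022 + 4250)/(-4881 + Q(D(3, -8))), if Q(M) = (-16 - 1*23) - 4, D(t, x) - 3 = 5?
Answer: -57/1231 ≈ -0.046304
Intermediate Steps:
D(t, x) = 8 (D(t, x) = 3 + 5 = 8)
Q(M) = -43 (Q(M) = (-16 - 23) - 4 = -39 - 4 = -43)
(-4022 + 4250)/(-4881 + Q(D(3, -8))) = (-4022 + 4250)/(-4881 - 43) = 228/(-4924) = 228*(-1/4924) = -57/1231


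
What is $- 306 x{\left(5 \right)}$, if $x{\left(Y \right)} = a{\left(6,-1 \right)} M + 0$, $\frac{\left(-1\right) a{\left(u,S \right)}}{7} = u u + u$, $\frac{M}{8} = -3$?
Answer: $-2159136$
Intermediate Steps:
$M = -24$ ($M = 8 \left(-3\right) = -24$)
$a{\left(u,S \right)} = - 7 u - 7 u^{2}$ ($a{\left(u,S \right)} = - 7 \left(u u + u\right) = - 7 \left(u^{2} + u\right) = - 7 \left(u + u^{2}\right) = - 7 u - 7 u^{2}$)
$x{\left(Y \right)} = 7056$ ($x{\left(Y \right)} = \left(-7\right) 6 \left(1 + 6\right) \left(-24\right) + 0 = \left(-7\right) 6 \cdot 7 \left(-24\right) + 0 = \left(-294\right) \left(-24\right) + 0 = 7056 + 0 = 7056$)
$- 306 x{\left(5 \right)} = \left(-306\right) 7056 = -2159136$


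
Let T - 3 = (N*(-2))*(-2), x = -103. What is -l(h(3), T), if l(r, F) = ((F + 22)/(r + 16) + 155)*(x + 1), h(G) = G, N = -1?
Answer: 302532/19 ≈ 15923.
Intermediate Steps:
T = -1 (T = 3 - 1*(-2)*(-2) = 3 + 2*(-2) = 3 - 4 = -1)
l(r, F) = -15810 - 102*(22 + F)/(16 + r) (l(r, F) = ((F + 22)/(r + 16) + 155)*(-103 + 1) = ((22 + F)/(16 + r) + 155)*(-102) = (155 + (22 + F)/(16 + r))*(-102) = -15810 - 102*(22 + F)/(16 + r))
-l(h(3), T) = -102*(-2502 - 1*(-1) - 155*3)/(16 + 3) = -102*(-2502 + 1 - 465)/19 = -102*(-2966)/19 = -1*(-302532/19) = 302532/19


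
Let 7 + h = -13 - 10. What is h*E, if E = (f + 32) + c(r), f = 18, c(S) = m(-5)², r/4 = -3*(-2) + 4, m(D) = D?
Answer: -2250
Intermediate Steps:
h = -30 (h = -7 + (-13 - 10) = -7 - 23 = -30)
r = 40 (r = 4*(-3*(-2) + 4) = 4*(6 + 4) = 4*10 = 40)
c(S) = 25 (c(S) = (-5)² = 25)
E = 75 (E = (18 + 32) + 25 = 50 + 25 = 75)
h*E = -30*75 = -2250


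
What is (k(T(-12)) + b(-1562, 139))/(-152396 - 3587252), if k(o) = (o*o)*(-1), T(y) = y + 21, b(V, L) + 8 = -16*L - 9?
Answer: 1161/1869824 ≈ 0.00062091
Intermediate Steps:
b(V, L) = -17 - 16*L (b(V, L) = -8 + (-16*L - 9) = -8 + (-9 - 16*L) = -17 - 16*L)
T(y) = 21 + y
k(o) = -o² (k(o) = o²*(-1) = -o²)
(k(T(-12)) + b(-1562, 139))/(-152396 - 3587252) = (-(21 - 12)² + (-17 - 16*139))/(-152396 - 3587252) = (-1*9² + (-17 - 2224))/(-3739648) = (-1*81 - 2241)*(-1/3739648) = (-81 - 2241)*(-1/3739648) = -2322*(-1/3739648) = 1161/1869824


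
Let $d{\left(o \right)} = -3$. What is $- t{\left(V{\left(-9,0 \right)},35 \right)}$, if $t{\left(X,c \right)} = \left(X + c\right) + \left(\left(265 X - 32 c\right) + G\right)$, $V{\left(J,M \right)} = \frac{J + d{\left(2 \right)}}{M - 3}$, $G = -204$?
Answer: $225$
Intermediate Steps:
$V{\left(J,M \right)} = \frac{-3 + J}{-3 + M}$ ($V{\left(J,M \right)} = \frac{J - 3}{M - 3} = \frac{-3 + J}{-3 + M}$)
$t{\left(X,c \right)} = -204 - 31 c + 266 X$ ($t{\left(X,c \right)} = \left(X + c\right) - \left(204 - 265 X + 32 c\right) = -204 - 31 c + 266 X$)
$- t{\left(V{\left(-9,0 \right)},35 \right)} = - (-204 - 1085 + 266 \frac{-3 - 9}{-3 + 0}) = - (-204 - 1085 + 266 \frac{1}{-3} \left(-12\right)) = - (-204 - 1085 + 266 \left(\left(- \frac{1}{3}\right) \left(-12\right)\right)) = - (-204 - 1085 + 266 \cdot 4) = - (-204 - 1085 + 1064) = \left(-1\right) \left(-225\right) = 225$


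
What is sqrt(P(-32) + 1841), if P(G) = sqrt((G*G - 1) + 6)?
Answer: sqrt(1841 + 7*sqrt(21)) ≈ 43.279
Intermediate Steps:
P(G) = sqrt(5 + G**2) (P(G) = sqrt((G**2 - 1) + 6) = sqrt((-1 + G**2) + 6) = sqrt(5 + G**2))
sqrt(P(-32) + 1841) = sqrt(sqrt(5 + (-32)**2) + 1841) = sqrt(sqrt(5 + 1024) + 1841) = sqrt(sqrt(1029) + 1841) = sqrt(7*sqrt(21) + 1841) = sqrt(1841 + 7*sqrt(21))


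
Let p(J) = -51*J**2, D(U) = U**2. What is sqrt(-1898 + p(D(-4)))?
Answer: I*sqrt(14954) ≈ 122.29*I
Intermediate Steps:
sqrt(-1898 + p(D(-4))) = sqrt(-1898 - 51*((-4)**2)**2) = sqrt(-1898 - 51*16**2) = sqrt(-1898 - 51*256) = sqrt(-1898 - 13056) = sqrt(-14954) = I*sqrt(14954)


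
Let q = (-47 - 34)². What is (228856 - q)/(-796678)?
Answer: -222295/796678 ≈ -0.27903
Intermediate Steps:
q = 6561 (q = (-81)² = 6561)
(228856 - q)/(-796678) = (228856 - 1*6561)/(-796678) = (228856 - 6561)*(-1/796678) = 222295*(-1/796678) = -222295/796678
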